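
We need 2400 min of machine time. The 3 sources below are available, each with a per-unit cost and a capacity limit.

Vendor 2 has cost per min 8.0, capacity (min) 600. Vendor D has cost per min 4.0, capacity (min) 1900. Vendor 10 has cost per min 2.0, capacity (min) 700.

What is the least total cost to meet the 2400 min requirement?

Cheapest first:
Vendor 10 (2.0): use full 700 → 1700 min to go.
Vendor D at 4.0: take 1700 of its 1900 → requirement met.
Vendor 2: unused.
Cost = 700×2.0 + 1700×4.0 = 8200.

8200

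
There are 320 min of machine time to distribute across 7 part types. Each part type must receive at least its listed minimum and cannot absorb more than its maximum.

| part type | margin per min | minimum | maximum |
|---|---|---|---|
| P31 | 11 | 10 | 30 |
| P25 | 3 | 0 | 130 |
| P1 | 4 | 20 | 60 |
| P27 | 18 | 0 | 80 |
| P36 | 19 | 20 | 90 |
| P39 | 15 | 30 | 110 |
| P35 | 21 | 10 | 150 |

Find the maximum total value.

5860

Meeting every minimum uses 10+0+20+0+20+30+10 = 90 min, leaving 230.
Rank by margin per min: P35 21 > P36 19 > P27 18 > P39 15 > P31 11 > P1 4 > P25 3.
P35: +140 to 150 (cap) — 90 left.
P36: +70 to 90 (cap) — 20 left.
P27 has room for 80 more but only 20 remain, so it gets 20.
Total = 11×10 + 4×20 + 18×20 + 19×90 + 15×30 + 21×150 = 5860.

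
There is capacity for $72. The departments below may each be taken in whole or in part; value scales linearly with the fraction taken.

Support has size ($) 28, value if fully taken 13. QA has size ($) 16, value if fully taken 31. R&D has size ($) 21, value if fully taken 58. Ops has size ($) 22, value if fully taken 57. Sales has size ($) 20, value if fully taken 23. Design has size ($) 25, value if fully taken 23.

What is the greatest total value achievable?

Sort by value density: R&D 58/21≈2.76, Ops 57/22≈2.59, QA 31/16≈1.94, Sales 23/20≈1.15, Design 23/25≈0.92, Support 13/28≈0.464.
R&D: take in full, 21 $ for value 58 ; 51 left.
Take all of Ops (22 $, value 57) ; 29 $ left.
All 16 $ of QA fit (value 31) ; 13 remain.
Only 13 $ remain; take 13/20 of Sales for value 23×13/20 = 14.95.
Total value = 160.95.

160.95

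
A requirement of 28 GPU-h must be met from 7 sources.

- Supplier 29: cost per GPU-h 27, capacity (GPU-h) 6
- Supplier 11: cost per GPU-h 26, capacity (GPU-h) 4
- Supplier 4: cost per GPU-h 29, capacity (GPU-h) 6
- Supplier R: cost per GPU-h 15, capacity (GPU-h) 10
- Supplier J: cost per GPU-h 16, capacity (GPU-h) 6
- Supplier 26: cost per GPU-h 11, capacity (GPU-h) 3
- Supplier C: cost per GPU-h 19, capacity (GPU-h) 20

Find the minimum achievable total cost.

Use sources in increasing cost order.
Supplier 26 at 11: take all 3 GPU-h → 25 still needed.
Supplier R (15): use full 10 → 15 GPU-h to go.
Supplier J (16): use full 6 → 9 GPU-h to go.
Take 9 from Supplier C at 19 to finish.
Supplier 11, Supplier 29, Supplier 4: unused.
Cost = 3×11 + 10×15 + 6×16 + 9×19 = 450.

450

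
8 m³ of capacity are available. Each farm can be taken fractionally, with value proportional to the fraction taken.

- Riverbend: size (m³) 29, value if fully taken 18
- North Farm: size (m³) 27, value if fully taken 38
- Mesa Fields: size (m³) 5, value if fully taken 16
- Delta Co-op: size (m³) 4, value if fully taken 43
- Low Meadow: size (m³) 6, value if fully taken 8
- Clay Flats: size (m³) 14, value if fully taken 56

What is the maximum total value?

Rank by value-to-size ratio: Delta Co-op 43/4≈10.8, Clay Flats 56/14≈4, Mesa Fields 16/5≈3.2, North Farm 38/27≈1.41, Low Meadow 8/6≈1.33, Riverbend 18/29≈0.621.
Take all of Delta Co-op (4 m³, value 43) ; 4 m³ left.
Only 4 m³ remain; take 4/14 of Clay Flats for value 56×4/14 = 16.
Total value = 59.

59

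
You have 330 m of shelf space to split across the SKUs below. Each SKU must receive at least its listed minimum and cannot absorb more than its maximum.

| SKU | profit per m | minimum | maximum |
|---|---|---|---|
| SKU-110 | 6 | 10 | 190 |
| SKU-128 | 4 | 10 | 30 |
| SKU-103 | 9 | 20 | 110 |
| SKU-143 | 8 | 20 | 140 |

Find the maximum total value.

Meeting every minimum uses 10+10+20+20 = 60 m, leaving 270.
Highest profit per m first: SKU-103 9 > SKU-143 8 > SKU-110 6 > SKU-128 4.
Give SKU-103 90 more to hit its cap of 110 — 180 left.
SKU-143 takes 120 more to reach its cap of 140 — 60 left.
Only 60 left; SKU-110 takes them to reach 70.
Total = 6×70 + 4×10 + 9×110 + 8×140 = 2570.

2570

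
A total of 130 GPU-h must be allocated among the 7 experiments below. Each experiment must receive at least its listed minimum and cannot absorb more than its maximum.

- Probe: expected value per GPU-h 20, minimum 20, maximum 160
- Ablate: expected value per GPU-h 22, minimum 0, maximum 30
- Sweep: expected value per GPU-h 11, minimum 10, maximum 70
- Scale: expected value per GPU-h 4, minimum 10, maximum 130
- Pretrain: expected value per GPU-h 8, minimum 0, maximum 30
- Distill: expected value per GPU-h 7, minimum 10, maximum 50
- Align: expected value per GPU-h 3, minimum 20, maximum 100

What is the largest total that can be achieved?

Meeting every minimum uses 20+0+10+10+0+10+20 = 70 GPU-h, leaving 60.
Highest expected value per GPU-h first: Ablate 22 > Probe 20 > Sweep 11 > Pretrain 8 > Distill 7 > Scale 4 > Align 3.
Ablate: +30 to 30 (cap) → 30 left.
Only 30 left; Probe takes them to reach 50.
Total = 20×50 + 22×30 + 11×10 + 4×10 + 7×10 + 3×20 = 1940.

1940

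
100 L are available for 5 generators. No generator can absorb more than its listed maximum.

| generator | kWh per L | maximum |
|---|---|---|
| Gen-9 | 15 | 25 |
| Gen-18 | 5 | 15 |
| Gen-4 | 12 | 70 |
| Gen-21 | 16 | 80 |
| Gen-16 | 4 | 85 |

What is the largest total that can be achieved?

Rank by kWh per L: Gen-21 16 > Gen-9 15 > Gen-4 12 > Gen-18 5 > Gen-16 4.
Give Gen-21 80 to hit its cap of 80 ; 20 left.
Only 20 left; Gen-9 takes them to reach 20.
Total = 15×20 + 16×80 = 1580.

1580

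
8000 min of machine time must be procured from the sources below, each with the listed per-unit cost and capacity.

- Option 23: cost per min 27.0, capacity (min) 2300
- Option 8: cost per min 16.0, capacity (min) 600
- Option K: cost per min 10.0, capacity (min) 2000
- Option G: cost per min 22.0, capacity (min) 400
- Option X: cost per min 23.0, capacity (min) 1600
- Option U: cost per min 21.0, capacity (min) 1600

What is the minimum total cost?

Cheapest first:
Take 2000 from Option K at 10.0 — need 6000 more.
Option 8 at 16.0: take all 600 min — 5400 still needed.
Option U at 21.0: take all 1600 min — 3800 still needed.
Option G (22.0): use full 400 — 3400 min to go.
Option X (23.0): use full 1600 — 1800 min to go.
Take 1800 from Option 23 at 27.0 to finish.
Cost = 2000×10.0 + 600×16.0 + 1600×21.0 + 400×22.0 + 1600×23.0 + 1800×27.0 = 157400.

157400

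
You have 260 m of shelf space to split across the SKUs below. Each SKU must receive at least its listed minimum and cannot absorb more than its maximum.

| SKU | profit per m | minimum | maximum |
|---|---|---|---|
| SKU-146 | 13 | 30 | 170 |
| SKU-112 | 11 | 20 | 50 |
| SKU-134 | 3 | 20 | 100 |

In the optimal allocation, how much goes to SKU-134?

Meeting every minimum uses 30+20+20 = 70 m, leaving 190.
Order the SKUs by profit per m: SKU-146 13 > SKU-112 11 > SKU-134 3.
SKU-146 takes 140 more to reach its cap of 170 — 50 left.
Give SKU-112 30 more to hit its cap of 50 — 20 left.
SKU-134: +20 (room for 80) → 40. Pool exhausted.

40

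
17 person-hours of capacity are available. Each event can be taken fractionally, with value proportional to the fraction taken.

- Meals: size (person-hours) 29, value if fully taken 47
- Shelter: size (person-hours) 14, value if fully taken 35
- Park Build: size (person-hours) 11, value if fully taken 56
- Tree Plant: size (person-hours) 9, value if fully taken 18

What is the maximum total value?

71

Rank by value-to-size ratio: Park Build 56/11≈5.09, Shelter 35/14≈2.5, Tree Plant 18/9≈2, Meals 47/29≈1.62.
All 11 person-hours of Park Build fit (value 56) ; 6 remain.
Fill the last 6 person-hours with part of Shelter: 6/14 of it earns 15.
Total value = 71.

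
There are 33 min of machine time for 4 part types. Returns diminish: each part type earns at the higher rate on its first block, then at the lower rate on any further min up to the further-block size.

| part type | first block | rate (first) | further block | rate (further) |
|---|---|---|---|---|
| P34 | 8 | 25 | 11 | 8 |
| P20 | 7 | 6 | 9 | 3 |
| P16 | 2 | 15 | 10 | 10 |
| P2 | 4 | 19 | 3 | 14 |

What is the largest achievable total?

496

Rank every tier by rate: P34/tier1 25 > P2/tier1 19 > P16/tier1 15 > P2/tier2 14 > P16/tier2 10 > P34/tier2 8 > P20/tier1 6 > P20/tier2 3.
P34 tier1 at 25: fill all 8 — 25 left.
P2/tier1 (19): +4 — 21 left.
P16/tier1 (15): +2 — 19 left.
Fill P2 tier2 block (3 at 14) — 16 left.
Fill P16 tier2 block (10 at 10) — 6 left.
6 remain; put them into P34 tier2 at 8.
Total = 25×8 + 19×4 + 15×2 + 14×3 + 10×10 + 8×6 = 496.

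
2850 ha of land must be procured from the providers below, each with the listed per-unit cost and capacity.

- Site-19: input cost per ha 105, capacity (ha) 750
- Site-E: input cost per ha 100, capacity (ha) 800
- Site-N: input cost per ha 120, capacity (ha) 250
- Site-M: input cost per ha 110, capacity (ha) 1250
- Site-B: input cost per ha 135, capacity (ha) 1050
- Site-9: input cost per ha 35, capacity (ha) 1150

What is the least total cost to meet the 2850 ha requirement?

Cheapest first:
Take 1150 from Site-9 at 35 ; need 1700 more.
Site-E at 100: take all 800 ha ; 900 still needed.
Site-19 (105): use full 750 ; 150 ha to go.
Site-M at 110: take 150 of its 1250 ; requirement met.
Site-N, Site-B: unused.
Cost = 1150×35 + 800×100 + 750×105 + 150×110 = 215500.

215500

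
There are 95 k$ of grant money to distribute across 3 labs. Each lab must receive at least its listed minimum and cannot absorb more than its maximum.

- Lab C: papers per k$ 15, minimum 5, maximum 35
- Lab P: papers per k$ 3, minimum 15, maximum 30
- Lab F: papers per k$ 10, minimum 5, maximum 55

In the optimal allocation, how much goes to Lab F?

Meeting every minimum uses 5+15+5 = 25 k$, leaving 70.
Highest papers per k$ first: Lab C 15 > Lab F 10 > Lab P 3.
Lab C: +30 to 35 (cap) ; 40 left.
Lab F: +40 (room for 50) → 45. Pool exhausted.

45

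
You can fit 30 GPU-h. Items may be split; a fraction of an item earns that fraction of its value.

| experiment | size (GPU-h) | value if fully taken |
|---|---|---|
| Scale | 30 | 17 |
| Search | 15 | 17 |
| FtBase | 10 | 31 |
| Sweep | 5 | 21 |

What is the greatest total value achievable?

69

Sort by value density: Sweep 21/5≈4.2, FtBase 31/10≈3.1, Search 17/15≈1.13, Scale 17/30≈0.567.
Take all of Sweep (5 GPU-h, value 21) → 25 GPU-h left.
Take all of FtBase (10 GPU-h, value 31) → 15 GPU-h left.
Search: take in full, 15 GPU-h for value 17 → 0 left.
Total value = 69.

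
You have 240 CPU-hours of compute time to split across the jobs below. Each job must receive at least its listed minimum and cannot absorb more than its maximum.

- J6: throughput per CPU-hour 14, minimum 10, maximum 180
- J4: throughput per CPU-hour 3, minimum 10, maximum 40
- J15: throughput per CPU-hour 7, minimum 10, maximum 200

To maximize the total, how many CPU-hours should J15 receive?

50

Meeting every minimum uses 10+10+10 = 30 CPU-hours, leaving 210.
Order the jobs by throughput per CPU-hour: J6 14 > J15 7 > J4 3.
Give J6 170 more to hit its cap of 180 — 40 left.
Only 40 left; J15 takes them to reach 50.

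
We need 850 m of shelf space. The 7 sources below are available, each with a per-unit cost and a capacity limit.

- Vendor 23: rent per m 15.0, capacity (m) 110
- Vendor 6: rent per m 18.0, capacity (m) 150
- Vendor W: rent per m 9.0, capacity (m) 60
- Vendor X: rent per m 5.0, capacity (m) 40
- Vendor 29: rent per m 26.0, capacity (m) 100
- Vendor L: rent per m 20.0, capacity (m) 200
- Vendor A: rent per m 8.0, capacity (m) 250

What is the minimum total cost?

12130

Use sources in increasing cost order.
Vendor X at 5.0: take all 40 m — 810 still needed.
Vendor A (8.0): use full 250 — 560 m to go.
Take 60 from Vendor W at 9.0 — need 500 more.
Vendor 23 at 15.0: take all 110 m — 390 still needed.
Vendor 6 (18.0): use full 150 — 240 m to go.
Vendor L (20.0): use full 200 — 40 m to go.
Take 40 from Vendor 29 at 26.0 to finish.
Cost = 40×5.0 + 250×8.0 + 60×9.0 + 110×15.0 + 150×18.0 + 200×20.0 + 40×26.0 = 12130.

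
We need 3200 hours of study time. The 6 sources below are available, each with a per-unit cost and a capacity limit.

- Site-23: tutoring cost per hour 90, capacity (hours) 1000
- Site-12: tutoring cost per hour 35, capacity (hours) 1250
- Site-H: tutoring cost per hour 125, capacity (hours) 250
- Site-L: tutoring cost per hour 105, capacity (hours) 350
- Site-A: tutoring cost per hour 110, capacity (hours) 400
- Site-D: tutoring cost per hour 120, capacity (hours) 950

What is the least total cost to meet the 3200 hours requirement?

Use sources in increasing cost order.
Take 1250 from Site-12 at 35 ; need 1950 more.
Site-23 (90): use full 1000 ; 950 hours to go.
Site-L (105): use full 350 ; 600 hours to go.
Site-A at 110: take all 400 hours ; 200 still needed.
Take 200 from Site-D at 120 to finish.
Site-H: unused.
Cost = 1250×35 + 1000×90 + 350×105 + 400×110 + 200×120 = 238500.

238500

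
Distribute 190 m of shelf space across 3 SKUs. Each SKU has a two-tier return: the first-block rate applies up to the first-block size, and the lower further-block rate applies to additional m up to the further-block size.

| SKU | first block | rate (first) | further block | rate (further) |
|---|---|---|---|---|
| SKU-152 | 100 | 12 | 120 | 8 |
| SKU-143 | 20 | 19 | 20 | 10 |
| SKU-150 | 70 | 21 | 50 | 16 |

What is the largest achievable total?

Treat each block as its own option and order by rate: SKU-150/T1 21 > SKU-143/T1 19 > SKU-150/T2 16 > SKU-152/T1 12 > SKU-143/T2 10 > SKU-152/T2 8.
Fill SKU-150 T1 block (70 at 21) — 120 left.
Fill SKU-143 T1 block (20 at 19) — 100 left.
Fill SKU-150 T2 block (50 at 16) — 50 left.
SKU-152/T1: +50 of 100 at 12; pool empty.
Total = 21×70 + 19×20 + 16×50 + 12×50 = 3250.

3250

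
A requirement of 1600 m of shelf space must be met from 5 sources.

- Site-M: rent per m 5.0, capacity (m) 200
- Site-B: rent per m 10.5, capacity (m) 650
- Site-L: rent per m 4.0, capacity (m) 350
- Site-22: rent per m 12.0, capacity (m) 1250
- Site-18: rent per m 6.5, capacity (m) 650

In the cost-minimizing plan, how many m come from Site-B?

Use sources in increasing cost order.
Site-L (4.0): use full 350 → 1250 m to go.
Take 200 from Site-M at 5.0 → need 1050 more.
Site-18 at 6.5: take all 650 m → 400 still needed.
Take 400 from Site-B at 10.5 to finish.
Site-22: unused.

400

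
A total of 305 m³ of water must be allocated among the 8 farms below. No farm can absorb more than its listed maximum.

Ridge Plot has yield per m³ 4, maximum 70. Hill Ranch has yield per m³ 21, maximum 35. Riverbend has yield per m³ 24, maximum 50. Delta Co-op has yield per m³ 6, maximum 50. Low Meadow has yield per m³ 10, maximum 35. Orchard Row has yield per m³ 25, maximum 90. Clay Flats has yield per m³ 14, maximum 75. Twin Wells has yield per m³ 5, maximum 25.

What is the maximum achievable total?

5705

Rank by yield per m³: Orchard Row 25 > Riverbend 24 > Hill Ranch 21 > Clay Flats 14 > Low Meadow 10 > Delta Co-op 6 > Twin Wells 5 > Ridge Plot 4.
Orchard Row: +90 to 90 (cap) → 215 left.
Riverbend takes 50 to reach its cap of 50 → 165 left.
Give Hill Ranch 35 to hit its cap of 35 → 130 left.
Give Clay Flats 75 to hit its cap of 75 → 55 left.
Low Meadow takes 35 to reach its cap of 35 → 20 left.
Delta Co-op: +20 (room for 50) → 20. Pool exhausted.
Total = 21×35 + 24×50 + 6×20 + 10×35 + 25×90 + 14×75 = 5705.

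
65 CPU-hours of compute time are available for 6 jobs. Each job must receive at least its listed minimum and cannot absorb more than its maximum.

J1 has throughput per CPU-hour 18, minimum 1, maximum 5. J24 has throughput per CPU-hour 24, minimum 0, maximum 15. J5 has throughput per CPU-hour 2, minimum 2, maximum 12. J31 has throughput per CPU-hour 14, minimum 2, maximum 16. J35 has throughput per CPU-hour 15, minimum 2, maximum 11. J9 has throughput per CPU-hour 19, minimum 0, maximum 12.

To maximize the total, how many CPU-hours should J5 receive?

Meeting every minimum uses 1+0+2+2+2+0 = 7 CPU-hours, leaving 58.
Highest throughput per CPU-hour first: J24 24 > J9 19 > J1 18 > J35 15 > J31 14 > J5 2.
J24 takes 15 more to reach its cap of 15 → 43 left.
J9: +12 to 12 (cap) → 31 left.
J1: +4 to 5 (cap) → 27 left.
Give J35 9 more to hit its cap of 11 → 18 left.
J31: +14 to 16 (cap) → 4 left.
Only 4 left; J5 takes them to reach 6.

6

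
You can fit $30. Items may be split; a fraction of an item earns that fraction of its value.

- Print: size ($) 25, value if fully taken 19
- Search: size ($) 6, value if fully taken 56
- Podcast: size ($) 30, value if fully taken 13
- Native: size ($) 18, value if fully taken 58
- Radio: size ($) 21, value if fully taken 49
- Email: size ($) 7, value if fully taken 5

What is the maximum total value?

128

Sort by value density: Search 56/6≈9.33, Native 58/18≈3.22, Radio 49/21≈2.33, Print 19/25≈0.76, Email 5/7≈0.714, Podcast 13/30≈0.433.
All 6 $ of Search fit (value 56) ; 24 remain.
Take all of Native (18 $, value 58) ; 6 $ left.
6 $ left: a 6/21 share of Radio gives 49×6/21 = 14.
Total value = 128.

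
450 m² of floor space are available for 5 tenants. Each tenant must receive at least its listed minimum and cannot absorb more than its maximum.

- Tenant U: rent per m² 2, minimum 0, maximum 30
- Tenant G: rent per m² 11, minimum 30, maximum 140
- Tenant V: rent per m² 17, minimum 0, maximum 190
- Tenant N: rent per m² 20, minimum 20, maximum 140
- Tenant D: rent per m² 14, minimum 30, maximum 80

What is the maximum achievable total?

7590

Meeting every minimum uses 0+30+0+20+30 = 80 m², leaving 370.
Rank by rent per m²: Tenant N 20 > Tenant V 17 > Tenant D 14 > Tenant G 11 > Tenant U 2.
Give Tenant N 120 more to hit its cap of 140 — 250 left.
Give Tenant V 190 more to hit its cap of 190 — 60 left.
Tenant D takes 50 more to reach its cap of 80 — 10 left.
Only 10 left; Tenant G takes them to reach 40.
Total = 11×40 + 17×190 + 20×140 + 14×80 = 7590.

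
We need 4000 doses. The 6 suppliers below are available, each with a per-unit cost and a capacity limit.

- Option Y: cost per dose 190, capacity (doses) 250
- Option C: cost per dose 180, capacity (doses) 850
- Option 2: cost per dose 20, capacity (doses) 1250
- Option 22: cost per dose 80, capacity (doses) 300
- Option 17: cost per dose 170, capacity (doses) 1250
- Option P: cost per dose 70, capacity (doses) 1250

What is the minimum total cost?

340500

Use suppliers in increasing cost order.
Option 2 at 20: take all 1250 doses ; 2750 still needed.
Option P (70): use full 1250 ; 1500 doses to go.
Option 22 (80): use full 300 ; 1200 doses to go.
Take 1200 from Option 17 at 170 to finish.
Option C, Option Y: unused.
Cost = 1250×20 + 1250×70 + 300×80 + 1200×170 = 340500.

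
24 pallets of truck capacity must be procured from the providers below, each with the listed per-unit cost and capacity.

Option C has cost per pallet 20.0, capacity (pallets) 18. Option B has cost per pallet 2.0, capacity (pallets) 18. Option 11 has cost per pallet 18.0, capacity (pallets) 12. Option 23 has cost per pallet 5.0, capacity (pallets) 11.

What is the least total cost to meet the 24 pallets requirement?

Cheapest first:
Option B at 2.0: take all 18 pallets ; 6 still needed.
Option 23 at 5.0: take 6 of its 11 ; requirement met.
Option 11, Option C: unused.
Cost = 18×2.0 + 6×5.0 = 66.

66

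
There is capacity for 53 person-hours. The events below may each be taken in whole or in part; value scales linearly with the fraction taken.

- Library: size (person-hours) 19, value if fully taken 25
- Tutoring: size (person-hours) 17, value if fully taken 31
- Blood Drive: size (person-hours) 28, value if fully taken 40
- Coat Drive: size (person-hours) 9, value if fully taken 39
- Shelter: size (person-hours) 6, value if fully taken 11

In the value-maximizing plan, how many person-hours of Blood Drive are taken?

21

Rank by value-to-size ratio: Coat Drive 39/9≈4.33, Shelter 11/6≈1.83, Tutoring 31/17≈1.82, Blood Drive 40/28≈1.43, Library 25/19≈1.32.
Coat Drive: take in full, 9 person-hours for value 39 — 44 left.
Shelter: take in full, 6 person-hours for value 11 — 38 left.
Tutoring: take in full, 17 person-hours for value 31 — 21 left.
21 person-hours left: a 21/28 share of Blood Drive gives 40×21/28 = 30.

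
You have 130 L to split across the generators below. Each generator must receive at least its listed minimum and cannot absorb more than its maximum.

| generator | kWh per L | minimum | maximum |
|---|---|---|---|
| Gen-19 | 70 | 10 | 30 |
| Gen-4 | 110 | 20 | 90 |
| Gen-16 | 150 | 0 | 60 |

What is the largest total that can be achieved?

Meeting every minimum uses 10+20+0 = 30 L, leaving 100.
Order the generators by kWh per L: Gen-16 150 > Gen-4 110 > Gen-19 70.
Gen-16 takes 60 more to reach its cap of 60 ; 40 left.
Gen-4 has room for 70 more but only 40 remain, so it gets 60.
Total = 70×10 + 110×60 + 150×60 = 16300.

16300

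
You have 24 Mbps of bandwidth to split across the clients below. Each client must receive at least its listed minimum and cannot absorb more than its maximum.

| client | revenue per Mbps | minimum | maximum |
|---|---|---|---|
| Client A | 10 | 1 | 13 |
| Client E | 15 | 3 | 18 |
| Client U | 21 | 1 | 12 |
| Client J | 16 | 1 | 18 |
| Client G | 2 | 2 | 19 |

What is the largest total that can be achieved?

Meeting every minimum uses 1+3+1+1+2 = 8 Mbps, leaving 16.
Order the clients by revenue per Mbps: Client U 21 > Client J 16 > Client E 15 > Client A 10 > Client G 2.
Client U takes 11 more to reach its cap of 12 — 5 left.
Client J: +5 (room for 17) → 6. Pool exhausted.
Total = 10×1 + 15×3 + 21×12 + 16×6 + 2×2 = 407.

407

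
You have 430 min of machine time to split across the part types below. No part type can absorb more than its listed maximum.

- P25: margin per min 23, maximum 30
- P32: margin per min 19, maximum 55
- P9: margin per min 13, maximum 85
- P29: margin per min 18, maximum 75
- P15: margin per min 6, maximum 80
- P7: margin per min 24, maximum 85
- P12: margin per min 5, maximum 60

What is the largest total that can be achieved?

6810

Rank by margin per min: P7 24 > P25 23 > P32 19 > P29 18 > P9 13 > P15 6 > P12 5.
P7: +85 to 85 (cap) → 345 left.
Give P25 30 to hit its cap of 30 → 315 left.
P32: +55 to 55 (cap) → 260 left.
Give P29 75 to hit its cap of 75 → 185 left.
P9 takes 85 to reach its cap of 85 → 100 left.
Give P15 80 to hit its cap of 80 → 20 left.
P12: +20 (room for 60) → 20. Pool exhausted.
Total = 23×30 + 19×55 + 13×85 + 18×75 + 6×80 + 24×85 + 5×20 = 6810.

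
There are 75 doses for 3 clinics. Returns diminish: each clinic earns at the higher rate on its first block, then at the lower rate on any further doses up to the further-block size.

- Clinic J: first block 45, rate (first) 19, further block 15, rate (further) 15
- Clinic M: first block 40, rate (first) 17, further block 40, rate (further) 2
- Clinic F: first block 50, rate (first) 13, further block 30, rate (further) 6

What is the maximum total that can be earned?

1365

Rank every tier by rate: Clinic J/tier1 19 > Clinic M/tier1 17 > Clinic J/tier2 15 > Clinic F/tier1 13 > Clinic F/tier2 6 > Clinic M/tier2 2.
Fill Clinic J tier1 block (45 at 19) → 30 left.
30 remain; put them into Clinic M tier1 at 17.
Total = 19×45 + 17×30 = 1365.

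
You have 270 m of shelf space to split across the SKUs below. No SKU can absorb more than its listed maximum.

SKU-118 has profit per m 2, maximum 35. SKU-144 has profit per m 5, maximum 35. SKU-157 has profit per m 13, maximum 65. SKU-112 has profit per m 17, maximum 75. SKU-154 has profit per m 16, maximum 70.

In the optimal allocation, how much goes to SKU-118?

25

Highest profit per m first: SKU-112 17 > SKU-154 16 > SKU-157 13 > SKU-144 5 > SKU-118 2.
Give SKU-112 75 to hit its cap of 75 ; 195 left.
Give SKU-154 70 to hit its cap of 70 ; 125 left.
Give SKU-157 65 to hit its cap of 65 ; 60 left.
SKU-144: +35 to 35 (cap) ; 25 left.
SKU-118 has room for 35 but only 25 remain, so it gets 25.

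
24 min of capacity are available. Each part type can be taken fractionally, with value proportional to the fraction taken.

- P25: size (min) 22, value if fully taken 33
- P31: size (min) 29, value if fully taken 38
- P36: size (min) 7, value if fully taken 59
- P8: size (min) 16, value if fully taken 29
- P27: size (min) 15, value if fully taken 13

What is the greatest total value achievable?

Sort by value density: P36 59/7≈8.43, P8 29/16≈1.81, P25 33/22≈1.5, P31 38/29≈1.31, P27 13/15≈0.867.
All 7 min of P36 fit (value 59) ; 17 remain.
P8: take in full, 16 min for value 29 ; 1 left.
Only 1 min remain; take 1/22 of P25 for value 33×1/22 = 1.5.
Total value = 89.5.

89.5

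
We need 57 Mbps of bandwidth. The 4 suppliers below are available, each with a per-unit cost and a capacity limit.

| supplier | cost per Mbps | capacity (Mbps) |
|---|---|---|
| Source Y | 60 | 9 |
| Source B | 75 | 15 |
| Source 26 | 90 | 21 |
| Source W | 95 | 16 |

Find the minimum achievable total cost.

Use suppliers in increasing cost order.
Source Y (60): use full 9 ; 48 Mbps to go.
Source B (75): use full 15 ; 33 Mbps to go.
Source 26 (90): use full 21 ; 12 Mbps to go.
Take 12 from Source W at 95 to finish.
Cost = 9×60 + 15×75 + 21×90 + 12×95 = 4695.

4695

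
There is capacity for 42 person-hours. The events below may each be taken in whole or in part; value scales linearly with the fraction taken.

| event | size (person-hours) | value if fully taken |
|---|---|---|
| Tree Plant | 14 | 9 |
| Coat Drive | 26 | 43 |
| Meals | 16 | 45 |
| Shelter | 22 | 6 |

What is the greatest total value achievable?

Rank by value-to-size ratio: Meals 45/16≈2.81, Coat Drive 43/26≈1.65, Tree Plant 9/14≈0.643, Shelter 6/22≈0.273.
Meals: take in full, 16 person-hours for value 45 → 26 left.
Take all of Coat Drive (26 person-hours, value 43) → 0 person-hours left.
Total value = 88.

88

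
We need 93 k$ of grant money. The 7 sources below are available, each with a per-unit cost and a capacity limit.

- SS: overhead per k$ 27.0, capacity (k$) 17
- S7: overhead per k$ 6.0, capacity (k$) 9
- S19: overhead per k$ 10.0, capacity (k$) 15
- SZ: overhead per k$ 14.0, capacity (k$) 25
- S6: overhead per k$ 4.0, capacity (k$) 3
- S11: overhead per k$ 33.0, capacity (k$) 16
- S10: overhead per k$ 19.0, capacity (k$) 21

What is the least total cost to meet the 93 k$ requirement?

Cheapest first:
S6 at 4.0: take all 3 k$ — 90 still needed.
S7 (6.0): use full 9 — 81 k$ to go.
S19 (10.0): use full 15 — 66 k$ to go.
Take 25 from SZ at 14.0 — need 41 more.
S10 at 19.0: take all 21 k$ — 20 still needed.
SS at 27.0: take all 17 k$ — 3 still needed.
Take 3 from S11 at 33.0 to finish.
Cost = 3×4.0 + 9×6.0 + 15×10.0 + 25×14.0 + 21×19.0 + 17×27.0 + 3×33.0 = 1523.

1523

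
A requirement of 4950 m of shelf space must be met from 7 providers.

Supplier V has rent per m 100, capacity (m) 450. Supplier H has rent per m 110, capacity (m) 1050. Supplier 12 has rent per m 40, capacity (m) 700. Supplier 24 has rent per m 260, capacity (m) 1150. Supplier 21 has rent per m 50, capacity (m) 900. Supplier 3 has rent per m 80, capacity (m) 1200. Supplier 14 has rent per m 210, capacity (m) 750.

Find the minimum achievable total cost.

466000

Fill from the cheapest provider first.
Supplier 12 (40): use full 700 → 4250 m to go.
Supplier 21 (50): use full 900 → 3350 m to go.
Take 1200 from Supplier 3 at 80 → need 2150 more.
Take 450 from Supplier V at 100 → need 1700 more.
Supplier H (110): use full 1050 → 650 m to go.
Take 650 from Supplier 14 at 210 to finish.
Supplier 24: unused.
Cost = 700×40 + 900×50 + 1200×80 + 450×100 + 1050×110 + 650×210 = 466000.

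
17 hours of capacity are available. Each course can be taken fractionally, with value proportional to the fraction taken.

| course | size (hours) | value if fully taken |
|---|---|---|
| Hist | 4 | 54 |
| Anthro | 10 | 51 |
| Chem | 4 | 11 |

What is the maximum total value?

113.25

Rank by value-to-size ratio: Hist 54/4≈13.5, Anthro 51/10≈5.1, Chem 11/4≈2.75.
Hist: take in full, 4 hours for value 54 → 13 left.
All 10 hours of Anthro fit (value 51) → 3 remain.
Fill the last 3 hours with part of Chem: 3/4 of it earns 8.25.
Total value = 113.25.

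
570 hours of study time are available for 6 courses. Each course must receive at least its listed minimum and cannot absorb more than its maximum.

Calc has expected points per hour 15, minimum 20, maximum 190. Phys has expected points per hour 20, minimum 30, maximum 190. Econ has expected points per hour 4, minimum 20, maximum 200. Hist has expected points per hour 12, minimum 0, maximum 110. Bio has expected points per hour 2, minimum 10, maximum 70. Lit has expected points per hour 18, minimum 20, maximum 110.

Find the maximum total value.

Meeting every minimum uses 20+30+20+0+10+20 = 100 hours, leaving 470.
Rank by expected points per hour: Phys 20 > Lit 18 > Calc 15 > Hist 12 > Econ 4 > Bio 2.
Phys: +160 to 190 (cap) ; 310 left.
Lit: +90 to 110 (cap) ; 220 left.
Calc: +170 to 190 (cap) ; 50 left.
Hist: +50 (room for 110) → 50. Pool exhausted.
Total = 15×190 + 20×190 + 4×20 + 12×50 + 2×10 + 18×110 = 9330.

9330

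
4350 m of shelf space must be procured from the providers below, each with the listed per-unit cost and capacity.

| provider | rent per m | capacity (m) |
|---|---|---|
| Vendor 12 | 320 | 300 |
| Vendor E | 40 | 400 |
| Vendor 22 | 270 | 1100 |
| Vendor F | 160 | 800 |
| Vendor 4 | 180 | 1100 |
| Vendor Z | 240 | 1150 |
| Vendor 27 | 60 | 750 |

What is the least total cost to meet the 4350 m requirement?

Fill from the cheapest provider first.
Vendor E at 40: take all 400 m ; 3950 still needed.
Take 750 from Vendor 27 at 60 ; need 3200 more.
Vendor F at 160: take all 800 m ; 2400 still needed.
Take 1100 from Vendor 4 at 180 ; need 1300 more.
Vendor Z (240): use full 1150 ; 150 m to go.
Vendor 22 (270): take the remaining 150 ; done.
Vendor 12: unused.
Cost = 400×40 + 750×60 + 800×160 + 1100×180 + 1150×240 + 150×270 = 703500.

703500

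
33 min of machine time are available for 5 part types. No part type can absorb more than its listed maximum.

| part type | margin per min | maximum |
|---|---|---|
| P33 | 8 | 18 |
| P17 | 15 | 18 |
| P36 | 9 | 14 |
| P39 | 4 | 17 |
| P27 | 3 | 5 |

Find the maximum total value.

404

Highest margin per min first: P17 15 > P36 9 > P33 8 > P39 4 > P27 3.
P17: +18 to 18 (cap) ; 15 left.
P36: +14 to 14 (cap) ; 1 left.
P33 has room for 18 but only 1 remain, so it gets 1.
Total = 8×1 + 15×18 + 9×14 = 404.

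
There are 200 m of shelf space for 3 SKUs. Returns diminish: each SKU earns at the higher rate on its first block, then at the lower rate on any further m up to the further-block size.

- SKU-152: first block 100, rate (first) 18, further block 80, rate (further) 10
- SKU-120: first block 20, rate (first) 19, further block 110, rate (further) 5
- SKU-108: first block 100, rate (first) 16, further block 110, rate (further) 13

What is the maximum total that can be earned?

Treat each block as its own option and order by rate: SKU-120/first 19 > SKU-152/first 18 > SKU-108/first 16 > SKU-108/second 13 > SKU-152/second 10 > SKU-120/second 5.
SKU-120 first at 19: fill all 20 — 180 left.
SKU-152/first (18): +100 — 80 left.
SKU-108 first at 16: only 80 left, fill 80.
Total = 19×20 + 18×100 + 16×80 = 3460.

3460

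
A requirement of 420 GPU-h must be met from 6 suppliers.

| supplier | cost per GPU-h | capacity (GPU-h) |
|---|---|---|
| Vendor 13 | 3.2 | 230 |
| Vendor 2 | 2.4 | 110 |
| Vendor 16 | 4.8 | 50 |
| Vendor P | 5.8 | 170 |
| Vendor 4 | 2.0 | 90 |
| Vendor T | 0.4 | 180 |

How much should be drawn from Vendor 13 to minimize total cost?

40

Use suppliers in increasing cost order.
Vendor T (0.4): use full 180 — 240 GPU-h to go.
Vendor 4 at 2.0: take all 90 GPU-h — 150 still needed.
Take 110 from Vendor 2 at 2.4 — need 40 more.
Vendor 13 at 3.2: take 40 of its 230 — requirement met.
Vendor 16, Vendor P: unused.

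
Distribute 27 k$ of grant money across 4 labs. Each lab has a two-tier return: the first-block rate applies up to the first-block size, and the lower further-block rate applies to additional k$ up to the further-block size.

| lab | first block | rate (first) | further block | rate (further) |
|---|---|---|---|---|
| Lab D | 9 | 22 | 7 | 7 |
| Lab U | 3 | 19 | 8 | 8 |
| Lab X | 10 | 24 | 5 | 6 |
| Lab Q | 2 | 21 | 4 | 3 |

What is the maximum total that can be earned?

561

Rank every tier by rate: Lab X/tier1 24 > Lab D/tier1 22 > Lab Q/tier1 21 > Lab U/tier1 19 > Lab U/tier2 8 > Lab D/tier2 7 > Lab X/tier2 6 > Lab Q/tier2 3.
Lab X/tier1 (24): +10 — 17 left.
Lab D/tier1 (22): +9 — 8 left.
Lab Q tier1 at 21: fill all 2 — 6 left.
Fill Lab U tier1 block (3 at 19) — 3 left.
Lab U/tier2: +3 of 8 at 8; pool empty.
Total = 24×10 + 22×9 + 21×2 + 19×3 + 8×3 = 561.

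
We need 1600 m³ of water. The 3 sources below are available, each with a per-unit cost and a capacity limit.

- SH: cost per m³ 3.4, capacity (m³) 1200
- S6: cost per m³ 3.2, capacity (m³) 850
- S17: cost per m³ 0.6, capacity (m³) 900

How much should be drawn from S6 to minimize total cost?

700

Use sources in increasing cost order.
S17 (0.6): use full 900 → 700 m³ to go.
Take 700 from S6 at 3.2 to finish.
SH: unused.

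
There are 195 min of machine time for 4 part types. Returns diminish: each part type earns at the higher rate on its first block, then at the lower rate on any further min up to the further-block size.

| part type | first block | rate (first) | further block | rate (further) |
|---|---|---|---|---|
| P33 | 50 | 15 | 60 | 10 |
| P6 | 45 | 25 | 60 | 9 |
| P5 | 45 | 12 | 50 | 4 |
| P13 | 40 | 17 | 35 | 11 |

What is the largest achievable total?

Order all 8 blocks by rate: P6/tier1 25 > P13/tier1 17 > P33/tier1 15 > P5/tier1 12 > P13/tier2 11 > P33/tier2 10 > P6/tier2 9 > P5/tier2 4.
P6/tier1 (25): +45 — 150 left.
Fill P13 tier1 block (40 at 17) — 110 left.
P33/tier1 (15): +50 — 60 left.
P5 tier1 at 12: fill all 45 — 15 left.
P13 tier2 at 11: only 15 left, fill 15.
Total = 25×45 + 17×40 + 15×50 + 12×45 + 11×15 = 3260.

3260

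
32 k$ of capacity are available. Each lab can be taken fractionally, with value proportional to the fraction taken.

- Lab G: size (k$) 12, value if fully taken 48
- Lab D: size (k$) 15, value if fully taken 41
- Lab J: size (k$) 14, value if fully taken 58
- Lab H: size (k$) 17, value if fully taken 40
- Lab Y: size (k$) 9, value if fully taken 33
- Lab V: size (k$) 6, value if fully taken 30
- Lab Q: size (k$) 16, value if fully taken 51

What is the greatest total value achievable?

Rank by value-to-size ratio: Lab V 30/6≈5, Lab J 58/14≈4.14, Lab G 48/12≈4, Lab Y 33/9≈3.67, Lab Q 51/16≈3.19, Lab D 41/15≈2.73, Lab H 40/17≈2.35.
All 6 k$ of Lab V fit (value 30) — 26 remain.
All 14 k$ of Lab J fit (value 58) — 12 remain.
Take all of Lab G (12 k$, value 48) — 0 k$ left.
Total value = 136.

136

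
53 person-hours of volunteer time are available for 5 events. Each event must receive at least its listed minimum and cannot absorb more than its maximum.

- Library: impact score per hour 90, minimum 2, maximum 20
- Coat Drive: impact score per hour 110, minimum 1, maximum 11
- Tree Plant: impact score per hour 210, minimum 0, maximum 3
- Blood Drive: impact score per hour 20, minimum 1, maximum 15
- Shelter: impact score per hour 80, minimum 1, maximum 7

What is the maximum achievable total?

Meeting every minimum uses 2+1+0+1+1 = 5 person-hours, leaving 48.
Highest impact score per hour first: Tree Plant 210 > Coat Drive 110 > Library 90 > Shelter 80 > Blood Drive 20.
Tree Plant takes 3 more to reach its cap of 3 ; 45 left.
Coat Drive: +10 to 11 (cap) ; 35 left.
Library: +18 to 20 (cap) ; 17 left.
Shelter takes 6 more to reach its cap of 7 ; 11 left.
Only 11 left; Blood Drive takes them to reach 12.
Total = 90×20 + 110×11 + 210×3 + 20×12 + 80×7 = 4440.

4440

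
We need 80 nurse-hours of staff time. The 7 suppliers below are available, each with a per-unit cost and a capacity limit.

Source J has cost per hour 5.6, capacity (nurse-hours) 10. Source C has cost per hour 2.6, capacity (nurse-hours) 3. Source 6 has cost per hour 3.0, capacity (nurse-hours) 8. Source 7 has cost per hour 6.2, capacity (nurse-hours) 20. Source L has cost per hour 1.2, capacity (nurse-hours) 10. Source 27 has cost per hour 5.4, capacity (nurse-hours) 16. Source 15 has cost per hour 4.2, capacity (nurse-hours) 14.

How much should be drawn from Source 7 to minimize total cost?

19

Cheapest first:
Source L (1.2): use full 10 — 70 nurse-hours to go.
Take 3 from Source C at 2.6 — need 67 more.
Source 6 at 3.0: take all 8 nurse-hours — 59 still needed.
Take 14 from Source 15 at 4.2 — need 45 more.
Source 27 at 5.4: take all 16 nurse-hours — 29 still needed.
Take 10 from Source J at 5.6 — need 19 more.
Source 7 (6.2): take the remaining 19 — done.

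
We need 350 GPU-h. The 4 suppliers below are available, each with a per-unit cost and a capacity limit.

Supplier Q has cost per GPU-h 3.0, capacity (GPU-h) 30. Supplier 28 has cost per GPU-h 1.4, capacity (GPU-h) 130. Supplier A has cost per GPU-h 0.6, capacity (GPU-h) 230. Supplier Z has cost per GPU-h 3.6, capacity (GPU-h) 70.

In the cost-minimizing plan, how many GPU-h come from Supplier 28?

120

Cheapest first:
Supplier A at 0.6: take all 230 GPU-h — 120 still needed.
Supplier 28 (1.4): take the remaining 120 — done.
Supplier Q, Supplier Z: unused.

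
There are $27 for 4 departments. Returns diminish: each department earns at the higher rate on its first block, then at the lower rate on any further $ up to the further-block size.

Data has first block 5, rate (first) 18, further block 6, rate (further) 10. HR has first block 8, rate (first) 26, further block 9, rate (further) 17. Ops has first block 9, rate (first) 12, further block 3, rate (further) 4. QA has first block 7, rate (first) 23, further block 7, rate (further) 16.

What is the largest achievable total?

578

Rank every tier by rate: HR/T1 26 > QA/T1 23 > Data/T1 18 > HR/T2 17 > QA/T2 16 > Ops/T1 12 > Data/T2 10 > Ops/T2 4.
HR/T1 (26): +8 — 19 left.
QA T1 at 23: fill all 7 — 12 left.
Data T1 at 18: fill all 5 — 7 left.
7 remain; put them into HR T2 at 17.
Total = 26×8 + 23×7 + 18×5 + 17×7 = 578.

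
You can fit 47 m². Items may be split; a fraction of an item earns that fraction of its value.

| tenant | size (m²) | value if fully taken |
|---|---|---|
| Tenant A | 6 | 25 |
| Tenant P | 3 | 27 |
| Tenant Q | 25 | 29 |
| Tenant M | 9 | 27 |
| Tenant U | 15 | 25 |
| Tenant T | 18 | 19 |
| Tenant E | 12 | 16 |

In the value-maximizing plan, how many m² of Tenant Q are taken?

Sort by value density: Tenant P 27/3≈9, Tenant A 25/6≈4.17, Tenant M 27/9≈3, Tenant U 25/15≈1.67, Tenant E 16/12≈1.33, Tenant Q 29/25≈1.16, Tenant T 19/18≈1.06.
Tenant P: take in full, 3 m² for value 27 → 44 left.
All 6 m² of Tenant A fit (value 25) → 38 remain.
All 9 m² of Tenant M fit (value 27) → 29 remain.
Tenant U: take in full, 15 m² for value 25 → 14 left.
Tenant E: take in full, 12 m² for value 16 → 2 left.
Fill the last 2 m² with part of Tenant Q: 2/25 of it earns 2.32.

2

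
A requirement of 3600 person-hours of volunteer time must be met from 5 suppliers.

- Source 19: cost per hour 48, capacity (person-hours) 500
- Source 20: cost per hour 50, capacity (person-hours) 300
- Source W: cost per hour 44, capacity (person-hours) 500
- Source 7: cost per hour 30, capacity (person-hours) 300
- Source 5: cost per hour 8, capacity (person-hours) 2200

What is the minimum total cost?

Fill from the cheapest supplier first.
Take 2200 from Source 5 at 8 → need 1400 more.
Take 300 from Source 7 at 30 → need 1100 more.
Take 500 from Source W at 44 → need 600 more.
Source 19 (48): use full 500 → 100 person-hours to go.
Take 100 from Source 20 at 50 to finish.
Cost = 2200×8 + 300×30 + 500×44 + 500×48 + 100×50 = 77600.

77600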